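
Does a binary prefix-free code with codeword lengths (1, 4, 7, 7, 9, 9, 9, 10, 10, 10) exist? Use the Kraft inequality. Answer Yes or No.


Kraft sum = sum(2^(-l_i)) = 0.5869, need <= 1. Result: satisfied (a binary prefix-free code with these lengths exists)

Yes


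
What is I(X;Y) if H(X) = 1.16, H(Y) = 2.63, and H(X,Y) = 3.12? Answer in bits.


I(X;Y) = H(X) + H(Y) - H(X,Y) = 1.16 + 2.63 - 3.12 = 0.67

0.67 bits


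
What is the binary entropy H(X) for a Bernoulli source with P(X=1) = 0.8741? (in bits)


H = -p*log2(p) - (1-p)*log2(1-p). -0.8741*log2(0.8741) = 0.169689; -0.1259*log2(0.1259) = 0.376397. H = 0.169689 + 0.376397 = 0.5461

0.5461 bits


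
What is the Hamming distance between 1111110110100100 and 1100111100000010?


Count differing positions: . . ^ ^ . . ^ . ^ . ^ . . ^ ^ . = 7 differences

7


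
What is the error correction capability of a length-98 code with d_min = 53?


Correction capability = floor((d-1)/2) = floor((53-1)/2) = 26

26 errors


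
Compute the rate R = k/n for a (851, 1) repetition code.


Rate = k/n = 1/851

1/851


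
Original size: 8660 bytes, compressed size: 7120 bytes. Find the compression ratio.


Ratio = original / compressed = 8660 / 7120 = 1.2163

1.2163


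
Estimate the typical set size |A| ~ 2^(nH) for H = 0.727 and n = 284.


log2|A_typical| = nH = 284 * 0.727 = 206.468, so |A_typical| ~ 2^206.468 = 1.423e+62

1.423e+62


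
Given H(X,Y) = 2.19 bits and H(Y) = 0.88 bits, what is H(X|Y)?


H(X|Y) = H(X,Y) - H(Y) = 2.19 - 0.88 = 1.31

1.31 bits


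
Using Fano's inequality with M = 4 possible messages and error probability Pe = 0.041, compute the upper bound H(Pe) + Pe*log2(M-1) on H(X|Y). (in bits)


H(Pe) = -Pe*log2(Pe) - (1-Pe)*log2(1-Pe) = -0.041*log2(0.041) - 0.959*log2(0.959) = 0.188938 + 0.057921 = 0.2469. Pe*log2(M-1) = 0.041*log2(3) = 0.064983. Bound = H(Pe) + Pe*log2(M-1) = 0.188938 + 0.057921 + 0.064983 = 0.3118

0.3118 bits


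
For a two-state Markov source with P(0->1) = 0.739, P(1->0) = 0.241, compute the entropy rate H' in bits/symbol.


Stationary distribution: pi_0 = p10/(p01+p10) = 0.2459, pi_1 = 0.7541. Entropy rate H' = pi_0*H(p01) + pi_1*H(p10) = 0.2459*0.8283 + 0.7541*0.7967 = 0.8045

0.8045 bits/symbol


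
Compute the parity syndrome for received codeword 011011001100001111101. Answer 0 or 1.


Syndrome = XOR of all bits = 0 XOR 1 XOR 1 XOR 0 XOR 1 XOR 1 XOR 0 XOR 0 XOR 1 XOR 1 XOR 0 XOR 0 XOR 0 XOR 0 XOR 1 XOR 1 XOR 1 XOR 1 XOR 1 XOR 0 XOR 1 = 0

0


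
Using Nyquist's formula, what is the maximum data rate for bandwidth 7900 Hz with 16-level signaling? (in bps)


Rate = 2 * B * log2(M) = 2 * 7900 * 4.0 = 63200.0

63200.0 bps


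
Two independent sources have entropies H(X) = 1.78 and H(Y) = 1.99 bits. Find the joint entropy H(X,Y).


For independent variables, H(X,Y) = H(X) + H(Y) = 1.78 + 1.99 = 3.77

3.77 bits


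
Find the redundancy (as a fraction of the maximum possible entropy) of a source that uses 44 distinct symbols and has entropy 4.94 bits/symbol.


H_max = log2(K) = log2(44) = 5.4594 bits/symbol. Redundancy = 1 - H/H_max = 1 - 4.94/5.4594 = 1 - 0.9049 = 0.0951

0.0951


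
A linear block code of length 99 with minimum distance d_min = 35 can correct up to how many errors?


Correction capability = floor((d-1)/2) = floor((35-1)/2) = 17

17 errors


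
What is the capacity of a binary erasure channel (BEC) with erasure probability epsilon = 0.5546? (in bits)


C = 1 - epsilon = 1 - 0.5546 = 0.4454

0.4454 bits


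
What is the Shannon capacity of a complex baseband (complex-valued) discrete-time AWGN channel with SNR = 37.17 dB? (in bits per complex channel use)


SNR_linear = 10^(37.17/10) = 5211.9471; C = log2(1 + SNR_linear) = log2(1 + 5211.9471) = 12.3479

12.3479 bits/channel use


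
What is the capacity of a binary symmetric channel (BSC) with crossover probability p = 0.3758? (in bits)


H(p) = -p*log2(p) - (1-p)*log2(1-p) = -0.3758*log2(0.3758) - 0.6242*log2(0.6242) = 0.530616 + 0.424406 = 0.955. C = 1 - H(p) = 1 - 0.955 = 0.045

0.045 bits


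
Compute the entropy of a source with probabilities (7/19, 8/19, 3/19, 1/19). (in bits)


H = -sum(p_i * log2(p_i)). Terms: -(7/19)*log2(7/19) = 0.530737; -(8/19)*log2(8/19) = 0.525443; -(3/19)*log2(3/19) = 0.420468; -(1/19)*log2(1/19) = 0.223575. H = 0.530737 + 0.525443 + 0.420468 + 0.223575 = 1.7002

1.7002 bits


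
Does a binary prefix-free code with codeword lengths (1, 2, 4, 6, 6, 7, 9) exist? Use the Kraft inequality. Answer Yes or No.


Kraft sum = sum(2^(-l_i)) = 0.8535, need <= 1. Result: satisfied (a binary prefix-free code with these lengths exists)

Yes


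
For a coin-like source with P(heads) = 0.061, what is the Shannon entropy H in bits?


H = -p*log2(p) - (1-p)*log2(1-p). -0.061*log2(0.061) = 0.246138; -0.939*log2(0.939) = 0.085264. H = 0.246138 + 0.085264 = 0.3314

0.3314 bits


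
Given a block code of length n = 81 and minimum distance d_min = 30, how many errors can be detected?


Detection capability = d_min - 1 = 30 - 1 = 29

29 errors


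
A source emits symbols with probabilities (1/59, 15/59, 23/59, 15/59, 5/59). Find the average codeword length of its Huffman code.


Huffman construction (repeatedly merge the two least-probable nodes; each merge adds 1 bit to every symbol beneath it): 1/59 + 5/59 = 6/59; 6/59 + 15/59 = 21/59; 15/59 + 21/59 = 36/59; 23/59 + 36/59 = 1. Resulting codeword lengths (in the order the probabilities were given): (4, 3, 1, 2, 4). L_avg = sum(p_i * l_i) = 1/59*4 + 15/59*3 + 23/59*1 + 15/59*2 + 5/59*4 = 122/59 = 2.0678

2.0678 bits


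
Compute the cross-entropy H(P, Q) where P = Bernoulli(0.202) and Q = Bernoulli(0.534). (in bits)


H(P,Q) = -p*log2(q) - (1-p)*log2(1-q). -0.202*log2(0.534) = 0.182828; -0.798*log2(0.466) = 0.879075. H(P,Q) = 0.182828 + 0.879075 = 1.0619

1.0619 bits


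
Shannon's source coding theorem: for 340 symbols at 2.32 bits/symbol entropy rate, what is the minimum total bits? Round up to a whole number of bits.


Minimum bits >= n * H = 340 * 2.32 = 788.8, rounded up to a whole number of bits = 789

789 bits


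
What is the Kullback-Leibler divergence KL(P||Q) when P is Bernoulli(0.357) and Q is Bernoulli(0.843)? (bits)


KL = p*log2(p/q) + (1-p)*log2((1-p)/(1-q)) = 0.357*log2(0.357/0.843) + 0.643*log2(0.643/0.157) = 0.8654

0.8654 bits


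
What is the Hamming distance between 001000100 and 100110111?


Count differing positions: ^ . ^ ^ ^ . . ^ ^ = 6 differences

6


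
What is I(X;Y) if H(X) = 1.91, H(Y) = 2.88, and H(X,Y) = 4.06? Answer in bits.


I(X;Y) = H(X) + H(Y) - H(X,Y) = 1.91 + 2.88 - 4.06 = 0.73

0.73 bits


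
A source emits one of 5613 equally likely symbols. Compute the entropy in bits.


H = log2(n) = log2(5613) = 12.4546

12.4546 bits


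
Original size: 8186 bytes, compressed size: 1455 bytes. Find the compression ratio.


Ratio = original / compressed = 8186 / 1455 = 5.6261

5.6261


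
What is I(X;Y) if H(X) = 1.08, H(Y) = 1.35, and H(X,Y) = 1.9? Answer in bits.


I(X;Y) = H(X) + H(Y) - H(X,Y) = 1.08 + 1.35 - 1.9 = 0.53

0.53 bits


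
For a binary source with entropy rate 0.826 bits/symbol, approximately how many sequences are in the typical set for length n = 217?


log2|A_typical| = nH = 217 * 0.826 = 179.242, so |A_typical| ~ 2^179.242 = 9.062e+53

9.062e+53


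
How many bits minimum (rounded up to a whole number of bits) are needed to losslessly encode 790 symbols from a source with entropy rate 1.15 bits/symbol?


Minimum bits >= n * H = 790 * 1.15 = 908.5, rounded up to a whole number of bits = 909

909 bits


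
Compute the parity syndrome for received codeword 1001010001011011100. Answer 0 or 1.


Syndrome = XOR of all bits = 1 XOR 0 XOR 0 XOR 1 XOR 0 XOR 1 XOR 0 XOR 0 XOR 0 XOR 1 XOR 0 XOR 1 XOR 1 XOR 0 XOR 1 XOR 1 XOR 1 XOR 0 XOR 0 = 1

1


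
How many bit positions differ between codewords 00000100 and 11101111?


Count differing positions: ^ ^ ^ . ^ . ^ ^ = 6 differences

6


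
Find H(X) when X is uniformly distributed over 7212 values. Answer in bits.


H = log2(n) = log2(7212) = 12.8162

12.8162 bits


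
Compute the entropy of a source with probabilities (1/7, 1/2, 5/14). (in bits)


H = -sum(p_i * log2(p_i)). Terms: -(1/7)*log2(1/7) = 0.401051; -(1/2)*log2(1/2) = 0.500000; -(5/14)*log2(5/14) = 0.530510. H = 0.401051 + 0.500000 + 0.530510 = 1.4316

1.4316 bits


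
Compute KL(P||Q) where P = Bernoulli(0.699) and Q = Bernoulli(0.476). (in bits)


KL = p*log2(p/q) + (1-p)*log2((1-p)/(1-q)) = 0.699*log2(0.699/0.476) + 0.301*log2(0.301/0.524) = 0.1467

0.1467 bits


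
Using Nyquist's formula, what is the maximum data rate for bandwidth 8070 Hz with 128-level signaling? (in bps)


Rate = 2 * B * log2(M) = 2 * 8070 * 7.0 = 112980.0

112980.0 bps


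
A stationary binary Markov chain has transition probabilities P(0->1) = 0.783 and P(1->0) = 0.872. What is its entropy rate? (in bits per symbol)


Stationary distribution: pi_0 = p10/(p01+p10) = 0.5269, pi_1 = 0.4731. Entropy rate H' = pi_0*H(p01) + pi_1*H(p10) = 0.5269*0.7547 + 0.4731*0.5519 = 0.6587

0.6587 bits/symbol


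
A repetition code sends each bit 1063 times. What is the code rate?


Rate = k/n = 1/1063

1/1063


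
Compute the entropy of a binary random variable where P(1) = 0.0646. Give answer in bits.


H = -p*log2(p) - (1-p)*log2(1-p). -0.0646*log2(0.0646) = 0.255320; -0.9354*log2(0.9354) = 0.090121. H = 0.255320 + 0.090121 = 0.3454

0.3454 bits


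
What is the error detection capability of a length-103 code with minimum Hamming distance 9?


Detection capability = d_min - 1 = 9 - 1 = 8

8 errors


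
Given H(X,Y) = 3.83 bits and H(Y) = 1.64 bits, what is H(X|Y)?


H(X|Y) = H(X,Y) - H(Y) = 3.83 - 1.64 = 2.19

2.19 bits


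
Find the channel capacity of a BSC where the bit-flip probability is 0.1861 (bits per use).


H(p) = -p*log2(p) - (1-p)*log2(1-p) = -0.1861*log2(0.1861) - 0.8139*log2(0.8139) = 0.451451 + 0.241791 = 0.6932. C = 1 - H(p) = 1 - 0.6932 = 0.3068

0.3068 bits


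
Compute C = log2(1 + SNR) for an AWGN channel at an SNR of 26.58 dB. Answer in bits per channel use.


SNR_linear = 10^(26.58/10) = 454.9881; C = log2(1 + SNR_linear) = log2(1 + 454.9881) = 8.8329

8.8329 bits/channel use


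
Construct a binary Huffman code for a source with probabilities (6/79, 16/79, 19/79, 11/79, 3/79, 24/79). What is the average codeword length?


Huffman construction (repeatedly merge the two least-probable nodes; each merge adds 1 bit to every symbol beneath it): 3/79 + 6/79 = 9/79; 9/79 + 11/79 = 20/79; 16/79 + 19/79 = 35/79; 20/79 + 24/79 = 44/79; 35/79 + 44/79 = 1. Resulting codeword lengths (in the order the probabilities were given): (4, 2, 2, 3, 4, 2). L_avg = sum(p_i * l_i) = 6/79*4 + 16/79*2 + 19/79*2 + 11/79*3 + 3/79*4 + 24/79*2 = 187/79 = 2.3671

2.3671 bits


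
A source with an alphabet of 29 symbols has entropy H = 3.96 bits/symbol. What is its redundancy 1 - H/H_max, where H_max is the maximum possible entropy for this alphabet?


H_max = log2(K) = log2(29) = 4.858 bits/symbol. Redundancy = 1 - H/H_max = 1 - 3.96/4.858 = 1 - 0.8152 = 0.1848

0.1848


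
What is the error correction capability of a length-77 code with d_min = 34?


Correction capability = floor((d-1)/2) = floor((34-1)/2) = 16

16 errors


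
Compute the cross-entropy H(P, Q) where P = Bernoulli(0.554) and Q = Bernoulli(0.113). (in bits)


H(P,Q) = -p*log2(q) - (1-p)*log2(1-q). -0.554*log2(0.113) = 1.742665; -0.446*log2(0.887) = 0.077155. H(P,Q) = 1.742665 + 0.077155 = 1.8198

1.8198 bits


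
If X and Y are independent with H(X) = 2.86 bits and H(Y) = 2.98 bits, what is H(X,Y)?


For independent variables, H(X,Y) = H(X) + H(Y) = 2.86 + 2.98 = 5.84

5.84 bits


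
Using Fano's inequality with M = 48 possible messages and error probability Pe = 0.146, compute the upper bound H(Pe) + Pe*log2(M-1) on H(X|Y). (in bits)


H(Pe) = -Pe*log2(Pe) - (1-Pe)*log2(1-Pe) = -0.146*log2(0.146) - 0.854*log2(0.854) = 0.405290 + 0.194449 = 0.5997. Pe*log2(M-1) = 0.146*log2(47) = 0.810970. Bound = H(Pe) + Pe*log2(M-1) = 0.405290 + 0.194449 + 0.810970 = 1.4107

1.4107 bits


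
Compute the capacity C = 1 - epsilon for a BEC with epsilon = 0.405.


C = 1 - epsilon = 1 - 0.405 = 0.595

0.595 bits


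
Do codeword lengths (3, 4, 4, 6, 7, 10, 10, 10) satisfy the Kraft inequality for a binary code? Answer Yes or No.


Kraft sum = sum(2^(-l_i)) = 0.2764, need <= 1. Result: satisfied (a binary prefix-free code with these lengths exists)

Yes


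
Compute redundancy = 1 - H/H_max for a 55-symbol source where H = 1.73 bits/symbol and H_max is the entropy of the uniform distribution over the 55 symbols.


H_max = log2(K) = log2(55) = 5.7814 bits/symbol. Redundancy = 1 - H/H_max = 1 - 1.73/5.7814 = 1 - 0.2992 = 0.7008

0.7008


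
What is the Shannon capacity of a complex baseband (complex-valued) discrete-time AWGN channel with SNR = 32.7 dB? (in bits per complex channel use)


SNR_linear = 10^(32.7/10) = 1862.0871; C = log2(1 + SNR_linear) = log2(1 + 1862.0871) = 10.8635

10.8635 bits/channel use


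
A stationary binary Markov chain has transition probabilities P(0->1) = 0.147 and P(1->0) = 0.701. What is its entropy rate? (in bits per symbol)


Stationary distribution: pi_0 = p10/(p01+p10) = 0.8267, pi_1 = 0.1733. Entropy rate H' = pi_0*H(p01) + pi_1*H(p10) = 0.8267*0.6023 + 0.1733*0.8801 = 0.6504

0.6504 bits/symbol


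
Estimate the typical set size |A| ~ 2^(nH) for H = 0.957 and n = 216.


log2|A_typical| = nH = 216 * 0.957 = 206.712, so |A_typical| ~ 2^206.712 = 1.685e+62

1.685e+62


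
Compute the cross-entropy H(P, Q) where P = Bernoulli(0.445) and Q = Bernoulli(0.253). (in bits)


H(P,Q) = -p*log2(q) - (1-p)*log2(1-q). -0.445*log2(0.253) = 0.882342; -0.555*log2(0.747) = 0.233555. H(P,Q) = 0.882342 + 0.233555 = 1.1159

1.1159 bits


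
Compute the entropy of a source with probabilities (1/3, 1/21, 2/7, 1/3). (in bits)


H = -sum(p_i * log2(p_i)). Terms: -(1/3)*log2(1/3) = 0.528321; -(1/21)*log2(1/21) = 0.209158; -(2/7)*log2(2/7) = 0.516387; -(1/3)*log2(1/3) = 0.528321. H = 0.528321 + 0.209158 + 0.516387 + 0.528321 = 1.7822

1.7822 bits


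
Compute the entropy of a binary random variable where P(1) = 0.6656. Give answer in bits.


H = -p*log2(p) - (1-p)*log2(1-p). -0.6656*log2(0.6656) = 0.390889; -0.3344*log2(0.3344) = 0.528470. H = 0.390889 + 0.528470 = 0.9194

0.9194 bits


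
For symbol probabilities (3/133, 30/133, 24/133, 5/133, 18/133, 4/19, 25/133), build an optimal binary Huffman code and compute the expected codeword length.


Huffman construction (repeatedly merge the two least-probable nodes; each merge adds 1 bit to every symbol beneath it): 3/133 + 5/133 = 8/133; 8/133 + 18/133 = 26/133; 24/133 + 25/133 = 7/19; 26/133 + 4/19 = 54/133; 30/133 + 7/19 = 79/133; 54/133 + 79/133 = 1. Resulting codeword lengths (in the order the probabilities were given): (4, 2, 3, 4, 3, 2, 3). L_avg = sum(p_i * l_i) = 3/133*4 + 30/133*2 + 24/133*3 + 5/133*4 + 18/133*3 + 4/19*2 + 25/133*3 = 349/133 = 2.6241

2.6241 bits


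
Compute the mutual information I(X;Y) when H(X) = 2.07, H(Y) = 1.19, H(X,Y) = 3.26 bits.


I(X;Y) = H(X) + H(Y) - H(X,Y) = 2.07 + 1.19 - 3.26 = 0.0

0.0 bits


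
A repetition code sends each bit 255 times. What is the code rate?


Rate = k/n = 1/255

1/255


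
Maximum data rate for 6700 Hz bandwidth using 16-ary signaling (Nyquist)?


Rate = 2 * B * log2(M) = 2 * 6700 * 4.0 = 53600.0

53600.0 bps


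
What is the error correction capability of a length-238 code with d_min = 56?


Correction capability = floor((d-1)/2) = floor((56-1)/2) = 27

27 errors


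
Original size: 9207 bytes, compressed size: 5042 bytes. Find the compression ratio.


Ratio = original / compressed = 9207 / 5042 = 1.8261

1.8261


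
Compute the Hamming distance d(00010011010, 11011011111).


Count differing positions: ^ ^ . . ^ . . . ^ . ^ = 5 differences

5


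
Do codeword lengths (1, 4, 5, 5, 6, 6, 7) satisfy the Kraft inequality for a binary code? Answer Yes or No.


Kraft sum = sum(2^(-l_i)) = 0.6641, need <= 1. Result: satisfied (a binary prefix-free code with these lengths exists)

Yes


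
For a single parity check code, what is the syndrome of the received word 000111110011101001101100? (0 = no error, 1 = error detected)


Syndrome = XOR of all bits = 0 XOR 0 XOR 0 XOR 1 XOR 1 XOR 1 XOR 1 XOR 1 XOR 0 XOR 0 XOR 1 XOR 1 XOR 1 XOR 0 XOR 1 XOR 0 XOR 0 XOR 1 XOR 1 XOR 0 XOR 1 XOR 1 XOR 0 XOR 0 = 1

1


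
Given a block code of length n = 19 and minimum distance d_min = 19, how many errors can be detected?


Detection capability = d_min - 1 = 19 - 1 = 18

18 errors


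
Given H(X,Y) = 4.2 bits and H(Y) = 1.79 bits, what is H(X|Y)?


H(X|Y) = H(X,Y) - H(Y) = 4.2 - 1.79 = 2.41

2.41 bits


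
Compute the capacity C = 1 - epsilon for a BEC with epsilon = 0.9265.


C = 1 - epsilon = 1 - 0.9265 = 0.0735

0.0735 bits


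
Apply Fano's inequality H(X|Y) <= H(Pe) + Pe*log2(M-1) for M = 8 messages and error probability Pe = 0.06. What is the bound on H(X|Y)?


H(Pe) = -Pe*log2(Pe) - (1-Pe)*log2(1-Pe) = -0.06*log2(0.06) - 0.94*log2(0.94) = 0.243534 + 0.083911 = 0.3274. Pe*log2(M-1) = 0.06*log2(7) = 0.168441. Bound = H(Pe) + Pe*log2(M-1) = 0.243534 + 0.083911 + 0.168441 = 0.4959

0.4959 bits


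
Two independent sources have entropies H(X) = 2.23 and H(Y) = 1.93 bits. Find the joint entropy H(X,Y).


For independent variables, H(X,Y) = H(X) + H(Y) = 2.23 + 1.93 = 4.16

4.16 bits


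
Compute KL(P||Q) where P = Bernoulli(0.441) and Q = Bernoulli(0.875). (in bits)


KL = p*log2(p/q) + (1-p)*log2((1-p)/(1-q)) = 0.441*log2(0.441/0.875) + 0.559*log2(0.559/0.125) = 0.772

0.772 bits


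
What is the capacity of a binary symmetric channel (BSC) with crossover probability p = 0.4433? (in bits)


H(p) = -p*log2(p) - (1-p)*log2(1-p) = -0.4433*log2(0.4433) - 0.5567*log2(0.5567) = 0.520277 + 0.470427 = 0.9907. C = 1 - H(p) = 1 - 0.9907 = 0.0093

0.0093 bits


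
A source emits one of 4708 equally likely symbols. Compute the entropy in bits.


H = log2(n) = log2(4708) = 12.2009

12.2009 bits


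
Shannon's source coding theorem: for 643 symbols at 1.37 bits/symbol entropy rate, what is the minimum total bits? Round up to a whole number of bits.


Minimum bits >= n * H = 643 * 1.37 = 880.91, rounded up to a whole number of bits = 881

881 bits


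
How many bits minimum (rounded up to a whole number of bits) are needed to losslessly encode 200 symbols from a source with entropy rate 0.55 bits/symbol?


Minimum bits >= n * H = 200 * 0.55 = 110.0, rounded up to a whole number of bits = 110

110 bits


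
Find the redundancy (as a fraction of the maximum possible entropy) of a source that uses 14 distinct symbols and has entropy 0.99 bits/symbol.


H_max = log2(K) = log2(14) = 3.8074 bits/symbol. Redundancy = 1 - H/H_max = 1 - 0.99/3.8074 = 1 - 0.26 = 0.74

0.74


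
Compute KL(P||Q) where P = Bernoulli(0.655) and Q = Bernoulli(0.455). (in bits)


KL = p*log2(p/q) + (1-p)*log2((1-p)/(1-q)) = 0.655*log2(0.655/0.455) + 0.345*log2(0.345/0.545) = 0.1167

0.1167 bits


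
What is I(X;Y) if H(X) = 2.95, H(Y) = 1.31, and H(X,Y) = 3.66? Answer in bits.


I(X;Y) = H(X) + H(Y) - H(X,Y) = 2.95 + 1.31 - 3.66 = 0.6

0.6 bits


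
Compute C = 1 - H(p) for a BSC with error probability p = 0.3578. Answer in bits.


H(p) = -p*log2(p) - (1-p)*log2(1-p) = -0.3578*log2(0.3578) - 0.6422*log2(0.6422) = 0.530537 + 0.410305 = 0.9408. C = 1 - H(p) = 1 - 0.9408 = 0.0592

0.0592 bits


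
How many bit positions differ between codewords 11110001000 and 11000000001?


Count differing positions: . . ^ ^ . . . ^ . . ^ = 4 differences

4


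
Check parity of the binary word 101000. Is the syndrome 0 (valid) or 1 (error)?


Syndrome = XOR of all bits = 1 XOR 0 XOR 1 XOR 0 XOR 0 XOR 0 = 0

0


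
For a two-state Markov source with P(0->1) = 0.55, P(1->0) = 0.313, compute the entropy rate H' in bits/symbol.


Stationary distribution: pi_0 = p10/(p01+p10) = 0.3627, pi_1 = 0.6373. Entropy rate H' = pi_0*H(p01) + pi_1*H(p10) = 0.3627*0.9928 + 0.6373*0.8966 = 0.9315

0.9315 bits/symbol


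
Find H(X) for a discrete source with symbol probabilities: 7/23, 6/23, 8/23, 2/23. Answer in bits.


H = -sum(p_i * log2(p_i)). Terms: -(7/23)*log2(7/23) = 0.522324; -(6/23)*log2(6/23) = 0.505722; -(8/23)*log2(8/23) = 0.529935; -(2/23)*log2(2/23) = 0.306397. H = 0.522324 + 0.505722 + 0.529935 + 0.306397 = 1.8644

1.8644 bits


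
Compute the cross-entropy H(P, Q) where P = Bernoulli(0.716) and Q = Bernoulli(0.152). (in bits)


H(P,Q) = -p*log2(q) - (1-p)*log2(1-q). -0.716*log2(0.152) = 1.945985; -0.284*log2(0.848) = 0.067553. H(P,Q) = 1.945985 + 0.067553 = 2.0135

2.0135 bits


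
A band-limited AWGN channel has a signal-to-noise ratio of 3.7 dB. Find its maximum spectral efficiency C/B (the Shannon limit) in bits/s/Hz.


SNR_linear = 10^(3.7/10) = 2.3442; C/B = log2(1 + SNR_linear) = log2(1 + 2.3442) = 1.7417

1.7417 bits/s/Hz


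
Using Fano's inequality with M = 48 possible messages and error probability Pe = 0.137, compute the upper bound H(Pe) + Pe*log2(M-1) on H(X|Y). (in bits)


H(Pe) = -Pe*log2(Pe) - (1-Pe)*log2(1-Pe) = -0.137*log2(0.137) - 0.863*log2(0.863) = 0.392882 + 0.183446 = 0.5763. Pe*log2(M-1) = 0.137*log2(47) = 0.760979. Bound = H(Pe) + Pe*log2(M-1) = 0.392882 + 0.183446 + 0.760979 = 1.3373

1.3373 bits


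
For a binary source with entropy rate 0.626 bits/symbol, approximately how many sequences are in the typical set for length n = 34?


log2|A_typical| = nH = 34 * 0.626 = 21.284, so |A_typical| ~ 2^21.284 = 2.553e+06

2.553e+06


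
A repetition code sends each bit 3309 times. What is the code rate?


Rate = k/n = 1/3309

1/3309


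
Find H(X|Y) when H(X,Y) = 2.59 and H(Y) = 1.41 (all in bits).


H(X|Y) = H(X,Y) - H(Y) = 2.59 - 1.41 = 1.18

1.18 bits


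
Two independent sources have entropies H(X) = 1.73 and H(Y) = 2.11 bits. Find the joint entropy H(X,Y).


For independent variables, H(X,Y) = H(X) + H(Y) = 1.73 + 2.11 = 3.84

3.84 bits


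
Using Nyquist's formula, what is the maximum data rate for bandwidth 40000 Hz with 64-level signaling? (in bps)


Rate = 2 * B * log2(M) = 2 * 40000 * 6.0 = 480000.0

480000.0 bps


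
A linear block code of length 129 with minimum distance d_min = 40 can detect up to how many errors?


Detection capability = d_min - 1 = 40 - 1 = 39

39 errors


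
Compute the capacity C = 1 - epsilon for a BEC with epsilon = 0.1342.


C = 1 - epsilon = 1 - 0.1342 = 0.8658

0.8658 bits


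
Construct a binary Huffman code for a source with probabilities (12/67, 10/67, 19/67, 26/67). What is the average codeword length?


Huffman construction (repeatedly merge the two least-probable nodes; each merge adds 1 bit to every symbol beneath it): 10/67 + 12/67 = 22/67; 19/67 + 22/67 = 41/67; 26/67 + 41/67 = 1. Resulting codeword lengths (in the order the probabilities were given): (3, 3, 2, 1). L_avg = sum(p_i * l_i) = 12/67*3 + 10/67*3 + 19/67*2 + 26/67*1 = 130/67 = 1.9403

1.9403 bits


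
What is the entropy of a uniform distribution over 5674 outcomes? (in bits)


H = log2(n) = log2(5674) = 12.4702

12.4702 bits


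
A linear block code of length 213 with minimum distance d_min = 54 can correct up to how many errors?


Correction capability = floor((d-1)/2) = floor((54-1)/2) = 26

26 errors


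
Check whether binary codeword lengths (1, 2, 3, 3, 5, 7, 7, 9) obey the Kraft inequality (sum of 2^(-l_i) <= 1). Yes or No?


Kraft sum = sum(2^(-l_i)) = 1.0488, need <= 1. Result: violated (a binary prefix-free code with these lengths cannot exist)

No


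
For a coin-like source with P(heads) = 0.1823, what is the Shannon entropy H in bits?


H = -p*log2(p) - (1-p)*log2(1-p). -0.1823*log2(0.1823) = 0.447658; -0.8177*log2(0.8177) = 0.237424. H = 0.447658 + 0.237424 = 0.6851

0.6851 bits


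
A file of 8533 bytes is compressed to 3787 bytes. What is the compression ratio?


Ratio = original / compressed = 8533 / 3787 = 2.2532

2.2532


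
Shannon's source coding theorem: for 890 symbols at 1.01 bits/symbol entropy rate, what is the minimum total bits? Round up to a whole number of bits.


Minimum bits >= n * H = 890 * 1.01 = 898.9, rounded up to a whole number of bits = 899

899 bits


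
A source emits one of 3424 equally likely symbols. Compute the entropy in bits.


H = log2(n) = log2(3424) = 11.7415

11.7415 bits


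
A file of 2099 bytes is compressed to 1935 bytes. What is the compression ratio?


Ratio = original / compressed = 2099 / 1935 = 1.0848

1.0848


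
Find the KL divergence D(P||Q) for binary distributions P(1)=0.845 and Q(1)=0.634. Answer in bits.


KL = p*log2(p/q) + (1-p)*log2((1-p)/(1-q)) = 0.845*log2(0.845/0.634) + 0.155*log2(0.155/0.366) = 0.1581

0.1581 bits


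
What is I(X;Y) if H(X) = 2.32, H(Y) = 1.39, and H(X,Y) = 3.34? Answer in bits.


I(X;Y) = H(X) + H(Y) - H(X,Y) = 2.32 + 1.39 - 3.34 = 0.37

0.37 bits


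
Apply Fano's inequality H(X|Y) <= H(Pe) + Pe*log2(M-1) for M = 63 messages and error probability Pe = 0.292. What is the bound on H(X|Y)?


H(Pe) = -Pe*log2(Pe) - (1-Pe)*log2(1-Pe) = -0.292*log2(0.292) - 0.708*log2(0.708) = 0.518580 + 0.352711 = 0.8713. Pe*log2(M-1) = 0.292*log2(62) = 1.738625. Bound = H(Pe) + Pe*log2(M-1) = 0.518580 + 0.352711 + 1.738625 = 2.6099

2.6099 bits


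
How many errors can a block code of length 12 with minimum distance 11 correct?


Correction capability = floor((d-1)/2) = floor((11-1)/2) = 5

5 errors


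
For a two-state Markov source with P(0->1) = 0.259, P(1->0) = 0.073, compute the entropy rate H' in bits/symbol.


Stationary distribution: pi_0 = p10/(p01+p10) = 0.2199, pi_1 = 0.7801. Entropy rate H' = pi_0*H(p01) + pi_1*H(p10) = 0.2199*0.8252 + 0.7801*0.377 = 0.4756

0.4756 bits/symbol


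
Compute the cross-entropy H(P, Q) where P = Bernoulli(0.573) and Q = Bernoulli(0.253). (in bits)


H(P,Q) = -p*log2(q) - (1-p)*log2(1-q). -0.573*log2(0.253) = 1.136139; -0.427*log2(0.747) = 0.179690. H(P,Q) = 1.136139 + 0.179690 = 1.3158

1.3158 bits


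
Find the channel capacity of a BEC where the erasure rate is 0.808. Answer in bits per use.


C = 1 - epsilon = 1 - 0.808 = 0.192

0.192 bits


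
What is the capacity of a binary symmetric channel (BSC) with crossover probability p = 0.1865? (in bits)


H(p) = -p*log2(p) - (1-p)*log2(1-p) = -0.1865*log2(0.1865) - 0.8135*log2(0.8135) = 0.451843 + 0.242249 = 0.6941. C = 1 - H(p) = 1 - 0.6941 = 0.3059

0.3059 bits


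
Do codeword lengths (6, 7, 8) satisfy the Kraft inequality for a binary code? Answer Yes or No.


Kraft sum = sum(2^(-l_i)) = 0.0273, need <= 1. Result: satisfied (a binary prefix-free code with these lengths exists)

Yes


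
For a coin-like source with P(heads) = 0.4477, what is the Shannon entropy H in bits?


H = -p*log2(p) - (1-p)*log2(1-p). -0.4477*log2(0.4477) = 0.519061; -0.5523*log2(0.5523) = 0.473032. H = 0.519061 + 0.473032 = 0.9921

0.9921 bits


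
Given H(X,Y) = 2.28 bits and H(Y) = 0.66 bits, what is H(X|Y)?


H(X|Y) = H(X,Y) - H(Y) = 2.28 - 0.66 = 1.62

1.62 bits


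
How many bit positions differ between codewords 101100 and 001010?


Count differing positions: ^ . . ^ ^ . = 3 differences

3


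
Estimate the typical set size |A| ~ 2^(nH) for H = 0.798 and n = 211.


log2|A_typical| = nH = 211 * 0.798 = 168.378, so |A_typical| ~ 2^168.378 = 4.862e+50

4.862e+50


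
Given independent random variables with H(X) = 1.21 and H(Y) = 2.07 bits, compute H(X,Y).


For independent variables, H(X,Y) = H(X) + H(Y) = 1.21 + 2.07 = 3.28

3.28 bits


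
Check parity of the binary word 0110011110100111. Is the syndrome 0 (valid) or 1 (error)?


Syndrome = XOR of all bits = 0 XOR 1 XOR 1 XOR 0 XOR 0 XOR 1 XOR 1 XOR 1 XOR 1 XOR 0 XOR 1 XOR 0 XOR 0 XOR 1 XOR 1 XOR 1 = 0

0


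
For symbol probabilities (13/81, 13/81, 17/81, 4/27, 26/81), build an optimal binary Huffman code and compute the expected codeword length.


Huffman construction (repeatedly merge the two least-probable nodes; each merge adds 1 bit to every symbol beneath it): 4/27 + 13/81 = 25/81; 13/81 + 17/81 = 10/27; 25/81 + 26/81 = 17/27; 10/27 + 17/27 = 1. Resulting codeword lengths (in the order the probabilities were given): (3, 2, 2, 3, 2). L_avg = sum(p_i * l_i) = 13/81*3 + 13/81*2 + 17/81*2 + 4/27*3 + 26/81*2 = 187/81 = 2.3086

2.3086 bits


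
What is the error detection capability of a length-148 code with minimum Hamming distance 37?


Detection capability = d_min - 1 = 37 - 1 = 36

36 errors


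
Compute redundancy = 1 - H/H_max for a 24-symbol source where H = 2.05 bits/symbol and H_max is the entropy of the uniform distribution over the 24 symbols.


H_max = log2(K) = log2(24) = 4.585 bits/symbol. Redundancy = 1 - H/H_max = 1 - 2.05/4.585 = 1 - 0.4471 = 0.5529

0.5529


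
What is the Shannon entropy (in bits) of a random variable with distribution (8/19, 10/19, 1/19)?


H = -sum(p_i * log2(p_i)). Terms: -(8/19)*log2(8/19) = 0.525443; -(10/19)*log2(10/19) = 0.487368; -(1/19)*log2(1/19) = 0.223575. H = 0.525443 + 0.487368 + 0.223575 = 1.2364

1.2364 bits


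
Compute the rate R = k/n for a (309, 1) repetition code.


Rate = k/n = 1/309

1/309


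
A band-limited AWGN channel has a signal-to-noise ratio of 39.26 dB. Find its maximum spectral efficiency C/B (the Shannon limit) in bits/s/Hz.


SNR_linear = 10^(39.26/10) = 8433.3476; C/B = log2(1 + SNR_linear) = log2(1 + 8433.3476) = 13.0421

13.0421 bits/s/Hz


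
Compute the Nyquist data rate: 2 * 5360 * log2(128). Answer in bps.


Rate = 2 * B * log2(M) = 2 * 5360 * 7.0 = 75040.0

75040.0 bps


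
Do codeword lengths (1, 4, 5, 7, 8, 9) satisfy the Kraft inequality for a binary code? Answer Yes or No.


Kraft sum = sum(2^(-l_i)) = 0.6074, need <= 1. Result: satisfied (a binary prefix-free code with these lengths exists)

Yes


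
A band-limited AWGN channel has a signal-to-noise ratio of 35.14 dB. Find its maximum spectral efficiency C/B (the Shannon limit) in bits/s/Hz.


SNR_linear = 10^(35.14/10) = 3265.8783; C/B = log2(1 + SNR_linear) = log2(1 + 3265.8783) = 11.6737

11.6737 bits/s/Hz


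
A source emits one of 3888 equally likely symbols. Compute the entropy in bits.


H = log2(n) = log2(3888) = 11.9248

11.9248 bits


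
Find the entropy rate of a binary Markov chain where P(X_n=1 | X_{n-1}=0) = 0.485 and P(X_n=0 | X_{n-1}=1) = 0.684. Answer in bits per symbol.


Stationary distribution: pi_0 = p10/(p01+p10) = 0.5851, pi_1 = 0.4149. Entropy rate H' = pi_0*H(p01) + pi_1*H(p10) = 0.5851*0.9994 + 0.4149*0.9 = 0.9581

0.9581 bits/symbol


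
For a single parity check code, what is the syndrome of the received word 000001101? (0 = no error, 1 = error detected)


Syndrome = XOR of all bits = 0 XOR 0 XOR 0 XOR 0 XOR 0 XOR 1 XOR 1 XOR 0 XOR 1 = 1

1


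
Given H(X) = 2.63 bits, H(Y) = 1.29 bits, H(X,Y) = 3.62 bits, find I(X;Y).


I(X;Y) = H(X) + H(Y) - H(X,Y) = 2.63 + 1.29 - 3.62 = 0.3

0.3 bits


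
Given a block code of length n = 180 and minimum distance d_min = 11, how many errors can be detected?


Detection capability = d_min - 1 = 11 - 1 = 10

10 errors


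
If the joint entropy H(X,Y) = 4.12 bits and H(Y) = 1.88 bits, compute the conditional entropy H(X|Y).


H(X|Y) = H(X,Y) - H(Y) = 4.12 - 1.88 = 2.24

2.24 bits


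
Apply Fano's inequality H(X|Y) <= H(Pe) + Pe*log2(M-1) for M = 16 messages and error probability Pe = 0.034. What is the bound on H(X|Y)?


H(Pe) = -Pe*log2(Pe) - (1-Pe)*log2(1-Pe) = -0.034*log2(0.034) - 0.966*log2(0.966) = 0.165863 + 0.048208 = 0.2141. Pe*log2(M-1) = 0.034*log2(15) = 0.132834. Bound = H(Pe) + Pe*log2(M-1) = 0.165863 + 0.048208 + 0.132834 = 0.3469

0.3469 bits


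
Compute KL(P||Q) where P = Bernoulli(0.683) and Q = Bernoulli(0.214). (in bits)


KL = p*log2(p/q) + (1-p)*log2((1-p)/(1-q)) = 0.683*log2(0.683/0.214) + 0.317*log2(0.317/0.786) = 0.7282

0.7282 bits


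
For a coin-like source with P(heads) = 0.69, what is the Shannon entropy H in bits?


H = -p*log2(p) - (1-p)*log2(1-p). -0.69*log2(0.69) = 0.369379; -0.31*log2(0.31) = 0.523795. H = 0.369379 + 0.523795 = 0.8932

0.8932 bits


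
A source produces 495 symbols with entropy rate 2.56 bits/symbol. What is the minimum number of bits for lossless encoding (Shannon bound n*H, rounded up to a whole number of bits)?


Minimum bits >= n * H = 495 * 2.56 = 1267.2, rounded up to a whole number of bits = 1268

1268 bits


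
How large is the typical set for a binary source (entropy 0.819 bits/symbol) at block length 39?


log2|A_typical| = nH = 39 * 0.819 = 31.941, so |A_typical| ~ 2^31.941 = 4.123e+09

4.123e+09


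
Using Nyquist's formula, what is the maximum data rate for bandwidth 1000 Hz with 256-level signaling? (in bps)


Rate = 2 * B * log2(M) = 2 * 1000 * 8.0 = 16000.0

16000.0 bps


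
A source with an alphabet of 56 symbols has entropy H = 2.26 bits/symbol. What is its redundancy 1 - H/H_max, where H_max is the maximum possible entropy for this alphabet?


H_max = log2(K) = log2(56) = 5.8074 bits/symbol. Redundancy = 1 - H/H_max = 1 - 2.26/5.8074 = 1 - 0.3892 = 0.6108

0.6108


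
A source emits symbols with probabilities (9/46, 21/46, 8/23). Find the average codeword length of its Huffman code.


Huffman construction (repeatedly merge the two least-probable nodes; each merge adds 1 bit to every symbol beneath it): 9/46 + 8/23 = 25/46; 21/46 + 25/46 = 1. Resulting codeword lengths (in the order the probabilities were given): (2, 1, 2). L_avg = sum(p_i * l_i) = 9/46*2 + 21/46*1 + 8/23*2 = 71/46 = 1.5435

1.5435 bits


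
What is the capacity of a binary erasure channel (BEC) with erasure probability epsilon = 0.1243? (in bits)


C = 1 - epsilon = 1 - 0.1243 = 0.8757

0.8757 bits


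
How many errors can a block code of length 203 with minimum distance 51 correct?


Correction capability = floor((d-1)/2) = floor((51-1)/2) = 25

25 errors


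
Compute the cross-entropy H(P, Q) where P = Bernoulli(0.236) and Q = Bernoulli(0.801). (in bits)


H(P,Q) = -p*log2(q) - (1-p)*log2(1-q). -0.236*log2(0.801) = 0.075550; -0.764*log2(0.199) = 1.779478. H(P,Q) = 0.075550 + 1.779478 = 1.855

1.855 bits


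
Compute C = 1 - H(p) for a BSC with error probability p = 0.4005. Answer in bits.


H(p) = -p*log2(p) - (1-p)*log2(1-p) = -0.4005*log2(0.4005) - 0.5995*log2(0.5995) = 0.528710 + 0.442532 = 0.9712. C = 1 - H(p) = 1 - 0.9712 = 0.0288

0.0288 bits


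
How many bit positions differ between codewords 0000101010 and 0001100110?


Count differing positions: . . . ^ . . ^ ^ . . = 3 differences

3


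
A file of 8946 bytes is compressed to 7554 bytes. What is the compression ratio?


Ratio = original / compressed = 8946 / 7554 = 1.1843

1.1843


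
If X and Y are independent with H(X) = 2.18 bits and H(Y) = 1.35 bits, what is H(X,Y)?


For independent variables, H(X,Y) = H(X) + H(Y) = 2.18 + 1.35 = 3.53

3.53 bits


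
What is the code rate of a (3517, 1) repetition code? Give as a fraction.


Rate = k/n = 1/3517

1/3517


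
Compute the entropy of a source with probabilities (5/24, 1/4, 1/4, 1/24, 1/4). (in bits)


H = -sum(p_i * log2(p_i)). Terms: -(5/24)*log2(5/24) = 0.471466; -(1/4)*log2(1/4) = 0.500000; -(1/4)*log2(1/4) = 0.500000; -(1/24)*log2(1/24) = 0.191040; -(1/4)*log2(1/4) = 0.500000. H = 0.471466 + 0.500000 + 0.500000 + 0.191040 + 0.500000 = 2.1625

2.1625 bits


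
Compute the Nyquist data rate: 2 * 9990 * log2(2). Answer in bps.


Rate = 2 * B * log2(M) = 2 * 9990 * 1.0 = 19980.0

19980.0 bps


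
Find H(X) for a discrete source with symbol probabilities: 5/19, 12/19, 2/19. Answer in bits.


H = -sum(p_i * log2(p_i)). Terms: -(5/19)*log2(5/19) = 0.506842; -(12/19)*log2(12/19) = 0.418715; -(2/19)*log2(2/19) = 0.341887. H = 0.506842 + 0.418715 + 0.341887 = 1.2674

1.2674 bits


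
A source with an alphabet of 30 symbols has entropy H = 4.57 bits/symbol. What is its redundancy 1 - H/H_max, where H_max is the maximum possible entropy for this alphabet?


H_max = log2(K) = log2(30) = 4.9069 bits/symbol. Redundancy = 1 - H/H_max = 1 - 4.57/4.9069 = 1 - 0.9313 = 0.0687

0.0687


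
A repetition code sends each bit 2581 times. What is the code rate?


Rate = k/n = 1/2581

1/2581


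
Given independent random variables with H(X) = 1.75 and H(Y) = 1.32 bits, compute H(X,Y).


For independent variables, H(X,Y) = H(X) + H(Y) = 1.75 + 1.32 = 3.07

3.07 bits


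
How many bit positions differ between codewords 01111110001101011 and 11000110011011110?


Count differing positions: ^ . ^ ^ ^ . . . . ^ . ^ ^ . ^ . ^ = 9 differences

9


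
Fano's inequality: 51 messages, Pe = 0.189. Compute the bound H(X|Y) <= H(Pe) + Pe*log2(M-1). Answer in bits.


H(Pe) = -Pe*log2(Pe) - (1-Pe)*log2(1-Pe) = -0.189*log2(0.189) - 0.811*log2(0.811) = 0.454269 + 0.245105 = 0.6994. Pe*log2(M-1) = 0.189*log2(50) = 1.066689. Bound = H(Pe) + Pe*log2(M-1) = 0.454269 + 0.245105 + 1.066689 = 1.7661

1.7661 bits


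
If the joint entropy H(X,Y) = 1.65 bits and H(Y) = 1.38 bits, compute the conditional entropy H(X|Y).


H(X|Y) = H(X,Y) - H(Y) = 1.65 - 1.38 = 0.27

0.27 bits


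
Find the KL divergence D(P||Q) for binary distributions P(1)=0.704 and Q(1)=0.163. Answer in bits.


KL = p*log2(p/q) + (1-p)*log2((1-p)/(1-q)) = 0.704*log2(0.704/0.163) + 0.296*log2(0.296/0.837) = 1.042

1.042 bits


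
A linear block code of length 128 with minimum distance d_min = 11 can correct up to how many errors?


Correction capability = floor((d-1)/2) = floor((11-1)/2) = 5

5 errors


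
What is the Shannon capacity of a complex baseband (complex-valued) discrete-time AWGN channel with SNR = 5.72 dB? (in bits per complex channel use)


SNR_linear = 10^(5.72/10) = 3.7325; C = log2(1 + SNR_linear) = log2(1 + 3.7325) = 2.2426

2.2426 bits/channel use


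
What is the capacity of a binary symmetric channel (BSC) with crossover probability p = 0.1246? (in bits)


H(p) = -p*log2(p) - (1-p)*log2(1-p) = -0.1246*log2(0.1246) - 0.8754*log2(0.8754) = 0.374376 + 0.168064 = 0.5424. C = 1 - H(p) = 1 - 0.5424 = 0.4576

0.4576 bits


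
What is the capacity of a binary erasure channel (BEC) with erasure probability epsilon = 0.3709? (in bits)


C = 1 - epsilon = 1 - 0.3709 = 0.6291

0.6291 bits


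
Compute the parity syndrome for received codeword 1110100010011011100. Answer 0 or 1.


Syndrome = XOR of all bits = 1 XOR 1 XOR 1 XOR 0 XOR 1 XOR 0 XOR 0 XOR 0 XOR 1 XOR 0 XOR 0 XOR 1 XOR 1 XOR 0 XOR 1 XOR 1 XOR 1 XOR 0 XOR 0 = 0

0


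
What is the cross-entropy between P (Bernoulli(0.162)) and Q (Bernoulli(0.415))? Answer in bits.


H(P,Q) = -p*log2(q) - (1-p)*log2(1-q). -0.162*log2(0.415) = 0.205548; -0.838*log2(0.585) = 0.648186. H(P,Q) = 0.205548 + 0.648186 = 0.8537

0.8537 bits


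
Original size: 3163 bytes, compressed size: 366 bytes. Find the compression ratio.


Ratio = original / compressed = 3163 / 366 = 8.6421

8.6421


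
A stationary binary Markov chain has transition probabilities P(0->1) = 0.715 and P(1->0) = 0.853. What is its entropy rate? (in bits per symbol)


Stationary distribution: pi_0 = p10/(p01+p10) = 0.544, pi_1 = 0.456. Entropy rate H' = pi_0*H(p01) + pi_1*H(p10) = 0.544*0.8622 + 0.456*0.6023 = 0.7437

0.7437 bits/symbol


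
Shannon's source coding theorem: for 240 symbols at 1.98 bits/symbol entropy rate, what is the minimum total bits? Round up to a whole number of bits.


Minimum bits >= n * H = 240 * 1.98 = 475.2, rounded up to a whole number of bits = 476

476 bits
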